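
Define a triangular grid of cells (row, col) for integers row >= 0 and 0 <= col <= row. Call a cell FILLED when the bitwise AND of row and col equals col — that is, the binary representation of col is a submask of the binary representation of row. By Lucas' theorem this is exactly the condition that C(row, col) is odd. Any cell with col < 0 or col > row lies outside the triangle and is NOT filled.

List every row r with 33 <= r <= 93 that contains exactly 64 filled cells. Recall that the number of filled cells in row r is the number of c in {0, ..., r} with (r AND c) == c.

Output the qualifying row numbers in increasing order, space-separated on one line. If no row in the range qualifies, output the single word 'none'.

Answer: 63

Derivation:
Row r has 2^popcount(r) filled cells, so we need popcount(r) = log2(64) = 6.
Scan r = 33..93 and keep those with exactly 6 one-bits:
r=33=100001 popcount=2 -> skip
r=34=100010 popcount=2 -> skip
r=35=100011 popcount=3 -> skip
r=36=100100 popcount=2 -> skip
r=37=100101 popcount=3 -> skip
r=38=100110 popcount=3 -> skip
r=39=100111 popcount=4 -> skip
r=40=101000 popcount=2 -> skip
r=41=101001 popcount=3 -> skip
r=42=101010 popcount=3 -> skip
r=43=101011 popcount=4 -> skip
r=44=101100 popcount=3 -> skip
r=45=101101 popcount=4 -> skip
r=46=101110 popcount=4 -> skip
r=47=101111 popcount=5 -> skip
r=48=110000 popcount=2 -> skip
r=49=110001 popcount=3 -> skip
r=50=110010 popcount=3 -> skip
r=51=110011 popcount=4 -> skip
r=52=110100 popcount=3 -> skip
r=53=110101 popcount=4 -> skip
r=54=110110 popcount=4 -> skip
r=55=110111 popcount=5 -> skip
r=56=111000 popcount=3 -> skip
r=57=111001 popcount=4 -> skip
r=58=111010 popcount=4 -> skip
r=59=111011 popcount=5 -> skip
r=60=111100 popcount=4 -> skip
r=61=111101 popcount=5 -> skip
r=62=111110 popcount=5 -> skip
r=63=111111 popcount=6 -> KEEP
r=64=1000000 popcount=1 -> skip
r=65=1000001 popcount=2 -> skip
r=66=1000010 popcount=2 -> skip
r=67=1000011 popcount=3 -> skip
r=68=1000100 popcount=2 -> skip
r=69=1000101 popcount=3 -> skip
r=70=1000110 popcount=3 -> skip
r=71=1000111 popcount=4 -> skip
r=72=1001000 popcount=2 -> skip
r=73=1001001 popcount=3 -> skip
r=74=1001010 popcount=3 -> skip
r=75=1001011 popcount=4 -> skip
r=76=1001100 popcount=3 -> skip
r=77=1001101 popcount=4 -> skip
r=78=1001110 popcount=4 -> skip
r=79=1001111 popcount=5 -> skip
r=80=1010000 popcount=2 -> skip
r=81=1010001 popcount=3 -> skip
r=82=1010010 popcount=3 -> skip
r=83=1010011 popcount=4 -> skip
r=84=1010100 popcount=3 -> skip
r=85=1010101 popcount=4 -> skip
r=86=1010110 popcount=4 -> skip
r=87=1010111 popcount=5 -> skip
r=88=1011000 popcount=3 -> skip
r=89=1011001 popcount=4 -> skip
r=90=1011010 popcount=4 -> skip
r=91=1011011 popcount=5 -> skip
r=92=1011100 popcount=4 -> skip
r=93=1011101 popcount=5 -> skip
Kept rows: 63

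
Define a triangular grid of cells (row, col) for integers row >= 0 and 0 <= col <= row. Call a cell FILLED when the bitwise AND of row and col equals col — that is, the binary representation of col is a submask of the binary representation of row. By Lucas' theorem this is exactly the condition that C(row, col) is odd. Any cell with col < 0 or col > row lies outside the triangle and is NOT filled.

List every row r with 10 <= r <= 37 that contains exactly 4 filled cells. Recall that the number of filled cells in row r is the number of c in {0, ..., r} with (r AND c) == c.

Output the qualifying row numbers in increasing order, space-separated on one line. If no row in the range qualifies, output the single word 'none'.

Row r has 2^popcount(r) filled cells, so we need popcount(r) = log2(4) = 2.
Scan r = 10..37 and keep those with exactly 2 one-bits:
r=10=1010 popcount=2 -> KEEP
r=11=1011 popcount=3 -> skip
r=12=1100 popcount=2 -> KEEP
r=13=1101 popcount=3 -> skip
r=14=1110 popcount=3 -> skip
r=15=1111 popcount=4 -> skip
r=16=10000 popcount=1 -> skip
r=17=10001 popcount=2 -> KEEP
r=18=10010 popcount=2 -> KEEP
r=19=10011 popcount=3 -> skip
r=20=10100 popcount=2 -> KEEP
r=21=10101 popcount=3 -> skip
r=22=10110 popcount=3 -> skip
r=23=10111 popcount=4 -> skip
r=24=11000 popcount=2 -> KEEP
r=25=11001 popcount=3 -> skip
r=26=11010 popcount=3 -> skip
r=27=11011 popcount=4 -> skip
r=28=11100 popcount=3 -> skip
r=29=11101 popcount=4 -> skip
r=30=11110 popcount=4 -> skip
r=31=11111 popcount=5 -> skip
r=32=100000 popcount=1 -> skip
r=33=100001 popcount=2 -> KEEP
r=34=100010 popcount=2 -> KEEP
r=35=100011 popcount=3 -> skip
r=36=100100 popcount=2 -> KEEP
r=37=100101 popcount=3 -> skip
Kept rows: 10 12 17 18 20 24 33 34 36

Answer: 10 12 17 18 20 24 33 34 36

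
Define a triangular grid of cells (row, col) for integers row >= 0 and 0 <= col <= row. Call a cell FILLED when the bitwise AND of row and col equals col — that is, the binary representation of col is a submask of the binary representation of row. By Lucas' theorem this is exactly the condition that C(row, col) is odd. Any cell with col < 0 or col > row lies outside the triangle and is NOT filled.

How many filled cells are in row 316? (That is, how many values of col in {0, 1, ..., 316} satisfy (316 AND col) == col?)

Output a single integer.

Answer: 32

Derivation:
316 in binary = 100111100
popcount(316) = number of 1-bits in 100111100 = 5
A col c satisfies (316 AND c) == c iff every set bit of c is also set in 316; each of the 5 set bits of 316 can independently be on or off in c.
count = 2^5 = 32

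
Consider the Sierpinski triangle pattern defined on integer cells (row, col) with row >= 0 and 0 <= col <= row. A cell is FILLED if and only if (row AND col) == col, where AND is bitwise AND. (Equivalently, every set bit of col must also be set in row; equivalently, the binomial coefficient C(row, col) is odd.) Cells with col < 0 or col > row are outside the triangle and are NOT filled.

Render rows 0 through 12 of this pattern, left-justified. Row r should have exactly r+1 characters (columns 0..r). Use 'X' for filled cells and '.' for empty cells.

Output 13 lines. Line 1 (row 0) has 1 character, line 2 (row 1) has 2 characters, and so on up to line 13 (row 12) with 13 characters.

r0=0: X
r1=1: XX
r2=10: X.X
r3=11: XXXX
r4=100: X...X
r5=101: XX..XX
r6=110: X.X.X.X
r7=111: XXXXXXXX
r8=1000: X.......X
r9=1001: XX......XX
r10=1010: X.X.....X.X
r11=1011: XXXX....XXXX
r12=1100: X...X...X...X

Answer: X
XX
X.X
XXXX
X...X
XX..XX
X.X.X.X
XXXXXXXX
X.......X
XX......XX
X.X.....X.X
XXXX....XXXX
X...X...X...X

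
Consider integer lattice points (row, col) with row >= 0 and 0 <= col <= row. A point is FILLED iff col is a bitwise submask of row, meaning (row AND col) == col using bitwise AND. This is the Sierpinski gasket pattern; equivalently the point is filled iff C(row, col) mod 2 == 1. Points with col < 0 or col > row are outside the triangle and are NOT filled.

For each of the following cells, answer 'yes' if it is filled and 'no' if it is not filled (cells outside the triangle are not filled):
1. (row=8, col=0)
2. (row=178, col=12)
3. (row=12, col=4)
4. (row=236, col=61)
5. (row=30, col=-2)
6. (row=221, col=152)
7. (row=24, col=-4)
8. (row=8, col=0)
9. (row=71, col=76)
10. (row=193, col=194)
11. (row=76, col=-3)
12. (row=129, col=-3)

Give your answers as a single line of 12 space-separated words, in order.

Answer: yes no yes no no yes no yes no no no no

Derivation:
(8,0): row=0b1000, col=0b0, row AND col = 0b0 = 0; 0 == 0 -> filled
(178,12): row=0b10110010, col=0b1100, row AND col = 0b0 = 0; 0 != 12 -> empty
(12,4): row=0b1100, col=0b100, row AND col = 0b100 = 4; 4 == 4 -> filled
(236,61): row=0b11101100, col=0b111101, row AND col = 0b101100 = 44; 44 != 61 -> empty
(30,-2): col outside [0, 30] -> not filled
(221,152): row=0b11011101, col=0b10011000, row AND col = 0b10011000 = 152; 152 == 152 -> filled
(24,-4): col outside [0, 24] -> not filled
(8,0): row=0b1000, col=0b0, row AND col = 0b0 = 0; 0 == 0 -> filled
(71,76): col outside [0, 71] -> not filled
(193,194): col outside [0, 193] -> not filled
(76,-3): col outside [0, 76] -> not filled
(129,-3): col outside [0, 129] -> not filled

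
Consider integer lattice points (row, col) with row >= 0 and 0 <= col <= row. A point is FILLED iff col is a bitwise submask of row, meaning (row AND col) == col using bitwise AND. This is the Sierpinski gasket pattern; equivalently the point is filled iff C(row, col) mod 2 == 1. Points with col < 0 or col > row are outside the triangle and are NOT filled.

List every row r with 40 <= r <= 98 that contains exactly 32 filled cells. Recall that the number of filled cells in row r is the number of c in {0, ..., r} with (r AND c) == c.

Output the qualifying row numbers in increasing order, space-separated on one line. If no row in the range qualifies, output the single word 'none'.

Answer: 47 55 59 61 62 79 87 91 93 94

Derivation:
Row r has 2^popcount(r) filled cells, so we need popcount(r) = log2(32) = 5.
Scan r = 40..98 and keep those with exactly 5 one-bits:
r=40=101000 popcount=2 -> skip
r=41=101001 popcount=3 -> skip
r=42=101010 popcount=3 -> skip
r=43=101011 popcount=4 -> skip
r=44=101100 popcount=3 -> skip
r=45=101101 popcount=4 -> skip
r=46=101110 popcount=4 -> skip
r=47=101111 popcount=5 -> KEEP
r=48=110000 popcount=2 -> skip
r=49=110001 popcount=3 -> skip
r=50=110010 popcount=3 -> skip
r=51=110011 popcount=4 -> skip
r=52=110100 popcount=3 -> skip
r=53=110101 popcount=4 -> skip
r=54=110110 popcount=4 -> skip
r=55=110111 popcount=5 -> KEEP
r=56=111000 popcount=3 -> skip
r=57=111001 popcount=4 -> skip
r=58=111010 popcount=4 -> skip
r=59=111011 popcount=5 -> KEEP
r=60=111100 popcount=4 -> skip
r=61=111101 popcount=5 -> KEEP
r=62=111110 popcount=5 -> KEEP
r=63=111111 popcount=6 -> skip
r=64=1000000 popcount=1 -> skip
r=65=1000001 popcount=2 -> skip
r=66=1000010 popcount=2 -> skip
r=67=1000011 popcount=3 -> skip
r=68=1000100 popcount=2 -> skip
r=69=1000101 popcount=3 -> skip
r=70=1000110 popcount=3 -> skip
r=71=1000111 popcount=4 -> skip
r=72=1001000 popcount=2 -> skip
r=73=1001001 popcount=3 -> skip
r=74=1001010 popcount=3 -> skip
r=75=1001011 popcount=4 -> skip
r=76=1001100 popcount=3 -> skip
r=77=1001101 popcount=4 -> skip
r=78=1001110 popcount=4 -> skip
r=79=1001111 popcount=5 -> KEEP
r=80=1010000 popcount=2 -> skip
r=81=1010001 popcount=3 -> skip
r=82=1010010 popcount=3 -> skip
r=83=1010011 popcount=4 -> skip
r=84=1010100 popcount=3 -> skip
r=85=1010101 popcount=4 -> skip
r=86=1010110 popcount=4 -> skip
r=87=1010111 popcount=5 -> KEEP
r=88=1011000 popcount=3 -> skip
r=89=1011001 popcount=4 -> skip
r=90=1011010 popcount=4 -> skip
r=91=1011011 popcount=5 -> KEEP
r=92=1011100 popcount=4 -> skip
r=93=1011101 popcount=5 -> KEEP
r=94=1011110 popcount=5 -> KEEP
r=95=1011111 popcount=6 -> skip
r=96=1100000 popcount=2 -> skip
r=97=1100001 popcount=3 -> skip
r=98=1100010 popcount=3 -> skip
Kept rows: 47 55 59 61 62 79 87 91 93 94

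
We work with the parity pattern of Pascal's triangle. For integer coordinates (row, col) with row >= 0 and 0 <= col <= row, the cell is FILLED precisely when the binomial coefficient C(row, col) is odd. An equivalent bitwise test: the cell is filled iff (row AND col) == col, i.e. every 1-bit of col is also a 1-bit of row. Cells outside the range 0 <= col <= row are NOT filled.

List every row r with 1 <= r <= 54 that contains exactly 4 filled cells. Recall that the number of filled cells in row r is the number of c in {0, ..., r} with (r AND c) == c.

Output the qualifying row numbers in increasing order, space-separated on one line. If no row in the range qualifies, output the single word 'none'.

Row r has 2^popcount(r) filled cells, so we need popcount(r) = log2(4) = 2.
Scan r = 1..54 and keep those with exactly 2 one-bits:
r=1=1 popcount=1 -> skip
r=2=10 popcount=1 -> skip
r=3=11 popcount=2 -> KEEP
r=4=100 popcount=1 -> skip
r=5=101 popcount=2 -> KEEP
r=6=110 popcount=2 -> KEEP
r=7=111 popcount=3 -> skip
r=8=1000 popcount=1 -> skip
r=9=1001 popcount=2 -> KEEP
r=10=1010 popcount=2 -> KEEP
r=11=1011 popcount=3 -> skip
r=12=1100 popcount=2 -> KEEP
r=13=1101 popcount=3 -> skip
r=14=1110 popcount=3 -> skip
r=15=1111 popcount=4 -> skip
r=16=10000 popcount=1 -> skip
r=17=10001 popcount=2 -> KEEP
r=18=10010 popcount=2 -> KEEP
r=19=10011 popcount=3 -> skip
r=20=10100 popcount=2 -> KEEP
r=21=10101 popcount=3 -> skip
r=22=10110 popcount=3 -> skip
r=23=10111 popcount=4 -> skip
r=24=11000 popcount=2 -> KEEP
r=25=11001 popcount=3 -> skip
r=26=11010 popcount=3 -> skip
r=27=11011 popcount=4 -> skip
r=28=11100 popcount=3 -> skip
r=29=11101 popcount=4 -> skip
r=30=11110 popcount=4 -> skip
r=31=11111 popcount=5 -> skip
r=32=100000 popcount=1 -> skip
r=33=100001 popcount=2 -> KEEP
r=34=100010 popcount=2 -> KEEP
r=35=100011 popcount=3 -> skip
r=36=100100 popcount=2 -> KEEP
r=37=100101 popcount=3 -> skip
r=38=100110 popcount=3 -> skip
r=39=100111 popcount=4 -> skip
r=40=101000 popcount=2 -> KEEP
r=41=101001 popcount=3 -> skip
r=42=101010 popcount=3 -> skip
r=43=101011 popcount=4 -> skip
r=44=101100 popcount=3 -> skip
r=45=101101 popcount=4 -> skip
r=46=101110 popcount=4 -> skip
r=47=101111 popcount=5 -> skip
r=48=110000 popcount=2 -> KEEP
r=49=110001 popcount=3 -> skip
r=50=110010 popcount=3 -> skip
r=51=110011 popcount=4 -> skip
r=52=110100 popcount=3 -> skip
r=53=110101 popcount=4 -> skip
r=54=110110 popcount=4 -> skip
Kept rows: 3 5 6 9 10 12 17 18 20 24 33 34 36 40 48

Answer: 3 5 6 9 10 12 17 18 20 24 33 34 36 40 48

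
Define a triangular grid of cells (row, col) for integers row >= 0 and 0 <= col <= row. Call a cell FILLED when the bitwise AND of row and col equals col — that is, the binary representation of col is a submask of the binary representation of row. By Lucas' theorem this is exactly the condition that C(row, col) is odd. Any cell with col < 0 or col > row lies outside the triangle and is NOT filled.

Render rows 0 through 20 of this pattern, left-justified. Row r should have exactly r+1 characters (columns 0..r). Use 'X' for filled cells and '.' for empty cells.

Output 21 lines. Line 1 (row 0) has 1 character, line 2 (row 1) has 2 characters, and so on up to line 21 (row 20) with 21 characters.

r0=0: X
r1=1: XX
r2=10: X.X
r3=11: XXXX
r4=100: X...X
r5=101: XX..XX
r6=110: X.X.X.X
r7=111: XXXXXXXX
r8=1000: X.......X
r9=1001: XX......XX
r10=1010: X.X.....X.X
r11=1011: XXXX....XXXX
r12=1100: X...X...X...X
r13=1101: XX..XX..XX..XX
r14=1110: X.X.X.X.X.X.X.X
r15=1111: XXXXXXXXXXXXXXXX
r16=10000: X...............X
r17=10001: XX..............XX
r18=10010: X.X.............X.X
r19=10011: XXXX............XXXX
r20=10100: X...X...........X...X

Answer: X
XX
X.X
XXXX
X...X
XX..XX
X.X.X.X
XXXXXXXX
X.......X
XX......XX
X.X.....X.X
XXXX....XXXX
X...X...X...X
XX..XX..XX..XX
X.X.X.X.X.X.X.X
XXXXXXXXXXXXXXXX
X...............X
XX..............XX
X.X.............X.X
XXXX............XXXX
X...X...........X...X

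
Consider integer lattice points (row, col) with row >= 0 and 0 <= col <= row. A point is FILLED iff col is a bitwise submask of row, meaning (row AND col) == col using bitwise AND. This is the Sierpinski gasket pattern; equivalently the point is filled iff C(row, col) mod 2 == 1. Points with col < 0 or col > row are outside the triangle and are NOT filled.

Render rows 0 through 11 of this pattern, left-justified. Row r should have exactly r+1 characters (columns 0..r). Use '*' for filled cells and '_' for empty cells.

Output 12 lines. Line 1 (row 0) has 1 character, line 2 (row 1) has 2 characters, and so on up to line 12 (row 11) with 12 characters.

r0=0: *
r1=1: **
r2=10: *_*
r3=11: ****
r4=100: *___*
r5=101: **__**
r6=110: *_*_*_*
r7=111: ********
r8=1000: *_______*
r9=1001: **______**
r10=1010: *_*_____*_*
r11=1011: ****____****

Answer: *
**
*_*
****
*___*
**__**
*_*_*_*
********
*_______*
**______**
*_*_____*_*
****____****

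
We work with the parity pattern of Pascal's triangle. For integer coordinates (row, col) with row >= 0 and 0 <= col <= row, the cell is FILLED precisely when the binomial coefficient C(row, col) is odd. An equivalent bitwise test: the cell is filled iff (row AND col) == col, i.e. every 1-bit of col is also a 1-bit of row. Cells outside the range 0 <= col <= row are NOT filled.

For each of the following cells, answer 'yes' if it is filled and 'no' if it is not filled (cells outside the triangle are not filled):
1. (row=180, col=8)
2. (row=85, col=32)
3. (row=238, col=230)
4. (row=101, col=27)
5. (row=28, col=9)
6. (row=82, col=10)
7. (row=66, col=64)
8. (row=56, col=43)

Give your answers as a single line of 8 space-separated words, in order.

Answer: no no yes no no no yes no

Derivation:
(180,8): row=0b10110100, col=0b1000, row AND col = 0b0 = 0; 0 != 8 -> empty
(85,32): row=0b1010101, col=0b100000, row AND col = 0b0 = 0; 0 != 32 -> empty
(238,230): row=0b11101110, col=0b11100110, row AND col = 0b11100110 = 230; 230 == 230 -> filled
(101,27): row=0b1100101, col=0b11011, row AND col = 0b1 = 1; 1 != 27 -> empty
(28,9): row=0b11100, col=0b1001, row AND col = 0b1000 = 8; 8 != 9 -> empty
(82,10): row=0b1010010, col=0b1010, row AND col = 0b10 = 2; 2 != 10 -> empty
(66,64): row=0b1000010, col=0b1000000, row AND col = 0b1000000 = 64; 64 == 64 -> filled
(56,43): row=0b111000, col=0b101011, row AND col = 0b101000 = 40; 40 != 43 -> empty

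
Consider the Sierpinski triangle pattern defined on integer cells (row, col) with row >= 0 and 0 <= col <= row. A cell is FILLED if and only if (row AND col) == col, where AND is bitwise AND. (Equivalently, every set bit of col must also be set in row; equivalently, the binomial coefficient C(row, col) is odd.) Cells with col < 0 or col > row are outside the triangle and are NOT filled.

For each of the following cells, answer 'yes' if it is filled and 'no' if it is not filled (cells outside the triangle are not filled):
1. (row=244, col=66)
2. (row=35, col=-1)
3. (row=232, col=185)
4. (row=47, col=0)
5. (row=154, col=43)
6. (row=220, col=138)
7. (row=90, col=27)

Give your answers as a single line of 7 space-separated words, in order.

Answer: no no no yes no no no

Derivation:
(244,66): row=0b11110100, col=0b1000010, row AND col = 0b1000000 = 64; 64 != 66 -> empty
(35,-1): col outside [0, 35] -> not filled
(232,185): row=0b11101000, col=0b10111001, row AND col = 0b10101000 = 168; 168 != 185 -> empty
(47,0): row=0b101111, col=0b0, row AND col = 0b0 = 0; 0 == 0 -> filled
(154,43): row=0b10011010, col=0b101011, row AND col = 0b1010 = 10; 10 != 43 -> empty
(220,138): row=0b11011100, col=0b10001010, row AND col = 0b10001000 = 136; 136 != 138 -> empty
(90,27): row=0b1011010, col=0b11011, row AND col = 0b11010 = 26; 26 != 27 -> empty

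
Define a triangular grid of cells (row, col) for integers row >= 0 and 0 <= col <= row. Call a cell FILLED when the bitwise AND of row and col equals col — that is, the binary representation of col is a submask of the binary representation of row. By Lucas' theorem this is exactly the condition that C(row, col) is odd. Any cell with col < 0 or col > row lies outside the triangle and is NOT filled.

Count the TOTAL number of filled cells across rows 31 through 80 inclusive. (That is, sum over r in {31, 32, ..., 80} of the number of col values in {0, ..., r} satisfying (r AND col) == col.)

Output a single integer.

r31=11111 pc5: +32 =32
r32=100000 pc1: +2 =34
r33=100001 pc2: +4 =38
r34=100010 pc2: +4 =42
r35=100011 pc3: +8 =50
r36=100100 pc2: +4 =54
r37=100101 pc3: +8 =62
r38=100110 pc3: +8 =70
r39=100111 pc4: +16 =86
r40=101000 pc2: +4 =90
r41=101001 pc3: +8 =98
r42=101010 pc3: +8 =106
r43=101011 pc4: +16 =122
r44=101100 pc3: +8 =130
r45=101101 pc4: +16 =146
r46=101110 pc4: +16 =162
r47=101111 pc5: +32 =194
r48=110000 pc2: +4 =198
r49=110001 pc3: +8 =206
r50=110010 pc3: +8 =214
r51=110011 pc4: +16 =230
r52=110100 pc3: +8 =238
r53=110101 pc4: +16 =254
r54=110110 pc4: +16 =270
r55=110111 pc5: +32 =302
r56=111000 pc3: +8 =310
r57=111001 pc4: +16 =326
r58=111010 pc4: +16 =342
r59=111011 pc5: +32 =374
r60=111100 pc4: +16 =390
r61=111101 pc5: +32 =422
r62=111110 pc5: +32 =454
r63=111111 pc6: +64 =518
r64=1000000 pc1: +2 =520
r65=1000001 pc2: +4 =524
r66=1000010 pc2: +4 =528
r67=1000011 pc3: +8 =536
r68=1000100 pc2: +4 =540
r69=1000101 pc3: +8 =548
r70=1000110 pc3: +8 =556
r71=1000111 pc4: +16 =572
r72=1001000 pc2: +4 =576
r73=1001001 pc3: +8 =584
r74=1001010 pc3: +8 =592
r75=1001011 pc4: +16 =608
r76=1001100 pc3: +8 =616
r77=1001101 pc4: +16 =632
r78=1001110 pc4: +16 =648
r79=1001111 pc5: +32 =680
r80=1010000 pc2: +4 =684

Answer: 684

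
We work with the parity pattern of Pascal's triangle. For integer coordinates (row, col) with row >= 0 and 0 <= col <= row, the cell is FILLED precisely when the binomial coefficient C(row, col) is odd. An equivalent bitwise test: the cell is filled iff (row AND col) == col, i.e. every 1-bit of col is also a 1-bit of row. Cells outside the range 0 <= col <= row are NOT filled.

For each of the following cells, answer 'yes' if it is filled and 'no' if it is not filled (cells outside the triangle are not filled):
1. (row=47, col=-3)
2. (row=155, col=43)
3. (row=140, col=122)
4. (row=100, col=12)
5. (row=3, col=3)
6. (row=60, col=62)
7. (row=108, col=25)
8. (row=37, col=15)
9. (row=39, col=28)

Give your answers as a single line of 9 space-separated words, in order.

(47,-3): col outside [0, 47] -> not filled
(155,43): row=0b10011011, col=0b101011, row AND col = 0b1011 = 11; 11 != 43 -> empty
(140,122): row=0b10001100, col=0b1111010, row AND col = 0b1000 = 8; 8 != 122 -> empty
(100,12): row=0b1100100, col=0b1100, row AND col = 0b100 = 4; 4 != 12 -> empty
(3,3): row=0b11, col=0b11, row AND col = 0b11 = 3; 3 == 3 -> filled
(60,62): col outside [0, 60] -> not filled
(108,25): row=0b1101100, col=0b11001, row AND col = 0b1000 = 8; 8 != 25 -> empty
(37,15): row=0b100101, col=0b1111, row AND col = 0b101 = 5; 5 != 15 -> empty
(39,28): row=0b100111, col=0b11100, row AND col = 0b100 = 4; 4 != 28 -> empty

Answer: no no no no yes no no no no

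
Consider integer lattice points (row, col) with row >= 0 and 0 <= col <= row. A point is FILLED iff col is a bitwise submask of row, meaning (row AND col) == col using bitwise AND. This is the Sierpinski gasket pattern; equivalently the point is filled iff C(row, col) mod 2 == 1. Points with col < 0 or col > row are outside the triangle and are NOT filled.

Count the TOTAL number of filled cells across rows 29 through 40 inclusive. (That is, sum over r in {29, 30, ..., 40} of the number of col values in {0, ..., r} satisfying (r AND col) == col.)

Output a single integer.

r29=11101 pc4: +16 =16
r30=11110 pc4: +16 =32
r31=11111 pc5: +32 =64
r32=100000 pc1: +2 =66
r33=100001 pc2: +4 =70
r34=100010 pc2: +4 =74
r35=100011 pc3: +8 =82
r36=100100 pc2: +4 =86
r37=100101 pc3: +8 =94
r38=100110 pc3: +8 =102
r39=100111 pc4: +16 =118
r40=101000 pc2: +4 =122

Answer: 122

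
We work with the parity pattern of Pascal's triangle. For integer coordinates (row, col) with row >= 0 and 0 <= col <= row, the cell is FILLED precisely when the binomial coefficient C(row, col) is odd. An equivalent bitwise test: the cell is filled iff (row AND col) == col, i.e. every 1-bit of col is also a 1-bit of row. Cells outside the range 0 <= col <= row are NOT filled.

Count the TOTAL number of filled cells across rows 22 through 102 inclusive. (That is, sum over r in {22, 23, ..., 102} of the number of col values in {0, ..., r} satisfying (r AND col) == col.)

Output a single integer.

r22=10110 pc3: +8 =8
r23=10111 pc4: +16 =24
r24=11000 pc2: +4 =28
r25=11001 pc3: +8 =36
r26=11010 pc3: +8 =44
r27=11011 pc4: +16 =60
r28=11100 pc3: +8 =68
r29=11101 pc4: +16 =84
r30=11110 pc4: +16 =100
r31=11111 pc5: +32 =132
r32=100000 pc1: +2 =134
r33=100001 pc2: +4 =138
r34=100010 pc2: +4 =142
r35=100011 pc3: +8 =150
r36=100100 pc2: +4 =154
r37=100101 pc3: +8 =162
r38=100110 pc3: +8 =170
r39=100111 pc4: +16 =186
r40=101000 pc2: +4 =190
r41=101001 pc3: +8 =198
r42=101010 pc3: +8 =206
r43=101011 pc4: +16 =222
r44=101100 pc3: +8 =230
r45=101101 pc4: +16 =246
r46=101110 pc4: +16 =262
r47=101111 pc5: +32 =294
r48=110000 pc2: +4 =298
r49=110001 pc3: +8 =306
r50=110010 pc3: +8 =314
r51=110011 pc4: +16 =330
r52=110100 pc3: +8 =338
r53=110101 pc4: +16 =354
r54=110110 pc4: +16 =370
r55=110111 pc5: +32 =402
r56=111000 pc3: +8 =410
r57=111001 pc4: +16 =426
r58=111010 pc4: +16 =442
r59=111011 pc5: +32 =474
r60=111100 pc4: +16 =490
r61=111101 pc5: +32 =522
r62=111110 pc5: +32 =554
r63=111111 pc6: +64 =618
r64=1000000 pc1: +2 =620
r65=1000001 pc2: +4 =624
r66=1000010 pc2: +4 =628
r67=1000011 pc3: +8 =636
r68=1000100 pc2: +4 =640
r69=1000101 pc3: +8 =648
r70=1000110 pc3: +8 =656
r71=1000111 pc4: +16 =672
r72=1001000 pc2: +4 =676
r73=1001001 pc3: +8 =684
r74=1001010 pc3: +8 =692
r75=1001011 pc4: +16 =708
r76=1001100 pc3: +8 =716
r77=1001101 pc4: +16 =732
r78=1001110 pc4: +16 =748
r79=1001111 pc5: +32 =780
r80=1010000 pc2: +4 =784
r81=1010001 pc3: +8 =792
r82=1010010 pc3: +8 =800
r83=1010011 pc4: +16 =816
r84=1010100 pc3: +8 =824
r85=1010101 pc4: +16 =840
r86=1010110 pc4: +16 =856
r87=1010111 pc5: +32 =888
r88=1011000 pc3: +8 =896
r89=1011001 pc4: +16 =912
r90=1011010 pc4: +16 =928
r91=1011011 pc5: +32 =960
r92=1011100 pc4: +16 =976
r93=1011101 pc5: +32 =1008
r94=1011110 pc5: +32 =1040
r95=1011111 pc6: +64 =1104
r96=1100000 pc2: +4 =1108
r97=1100001 pc3: +8 =1116
r98=1100010 pc3: +8 =1124
r99=1100011 pc4: +16 =1140
r100=1100100 pc3: +8 =1148
r101=1100101 pc4: +16 =1164
r102=1100110 pc4: +16 =1180

Answer: 1180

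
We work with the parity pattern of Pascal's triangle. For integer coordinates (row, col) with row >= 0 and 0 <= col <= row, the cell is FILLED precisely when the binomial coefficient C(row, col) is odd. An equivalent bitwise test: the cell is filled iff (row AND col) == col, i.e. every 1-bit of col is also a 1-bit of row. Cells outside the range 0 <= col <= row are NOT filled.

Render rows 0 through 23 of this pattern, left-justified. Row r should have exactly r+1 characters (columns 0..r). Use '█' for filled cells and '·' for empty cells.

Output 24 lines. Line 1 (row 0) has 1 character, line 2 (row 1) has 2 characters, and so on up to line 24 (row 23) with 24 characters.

r0=0: █
r1=1: ██
r2=10: █·█
r3=11: ████
r4=100: █···█
r5=101: ██··██
r6=110: █·█·█·█
r7=111: ████████
r8=1000: █·······█
r9=1001: ██······██
r10=1010: █·█·····█·█
r11=1011: ████····████
r12=1100: █···█···█···█
r13=1101: ██··██··██··██
r14=1110: █·█·█·█·█·█·█·█
r15=1111: ████████████████
r16=10000: █···············█
r17=10001: ██··············██
r18=10010: █·█·············█·█
r19=10011: ████············████
r20=10100: █···█···········█···█
r21=10101: ██··██··········██··██
r22=10110: █·█·█·█·········█·█·█·█
r23=10111: ████████········████████

Answer: █
██
█·█
████
█···█
██··██
█·█·█·█
████████
█·······█
██······██
█·█·····█·█
████····████
█···█···█···█
██··██··██··██
█·█·█·█·█·█·█·█
████████████████
█···············█
██··············██
█·█·············█·█
████············████
█···█···········█···█
██··██··········██··██
█·█·█·█·········█·█·█·█
████████········████████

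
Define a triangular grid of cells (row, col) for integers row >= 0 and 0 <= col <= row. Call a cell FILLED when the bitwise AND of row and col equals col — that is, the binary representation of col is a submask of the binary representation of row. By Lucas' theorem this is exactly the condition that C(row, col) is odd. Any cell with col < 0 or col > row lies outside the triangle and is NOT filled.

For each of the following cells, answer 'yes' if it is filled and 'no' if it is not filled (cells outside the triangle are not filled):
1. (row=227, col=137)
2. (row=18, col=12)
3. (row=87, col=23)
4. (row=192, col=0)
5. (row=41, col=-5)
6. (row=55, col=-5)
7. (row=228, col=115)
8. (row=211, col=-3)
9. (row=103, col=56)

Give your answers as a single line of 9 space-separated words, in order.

(227,137): row=0b11100011, col=0b10001001, row AND col = 0b10000001 = 129; 129 != 137 -> empty
(18,12): row=0b10010, col=0b1100, row AND col = 0b0 = 0; 0 != 12 -> empty
(87,23): row=0b1010111, col=0b10111, row AND col = 0b10111 = 23; 23 == 23 -> filled
(192,0): row=0b11000000, col=0b0, row AND col = 0b0 = 0; 0 == 0 -> filled
(41,-5): col outside [0, 41] -> not filled
(55,-5): col outside [0, 55] -> not filled
(228,115): row=0b11100100, col=0b1110011, row AND col = 0b1100000 = 96; 96 != 115 -> empty
(211,-3): col outside [0, 211] -> not filled
(103,56): row=0b1100111, col=0b111000, row AND col = 0b100000 = 32; 32 != 56 -> empty

Answer: no no yes yes no no no no no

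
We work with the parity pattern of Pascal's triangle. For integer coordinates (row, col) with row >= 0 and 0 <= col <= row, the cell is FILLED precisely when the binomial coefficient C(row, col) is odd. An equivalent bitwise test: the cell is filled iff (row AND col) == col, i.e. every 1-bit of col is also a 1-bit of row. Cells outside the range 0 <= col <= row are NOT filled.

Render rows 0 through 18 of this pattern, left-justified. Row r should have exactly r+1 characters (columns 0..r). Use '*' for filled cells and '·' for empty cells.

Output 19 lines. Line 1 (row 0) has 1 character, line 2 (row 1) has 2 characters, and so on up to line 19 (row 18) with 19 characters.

r0=0: *
r1=1: **
r2=10: *·*
r3=11: ****
r4=100: *···*
r5=101: **··**
r6=110: *·*·*·*
r7=111: ********
r8=1000: *·······*
r9=1001: **······**
r10=1010: *·*·····*·*
r11=1011: ****····****
r12=1100: *···*···*···*
r13=1101: **··**··**··**
r14=1110: *·*·*·*·*·*·*·*
r15=1111: ****************
r16=10000: *···············*
r17=10001: **··············**
r18=10010: *·*·············*·*

Answer: *
**
*·*
****
*···*
**··**
*·*·*·*
********
*·······*
**······**
*·*·····*·*
****····****
*···*···*···*
**··**··**··**
*·*·*·*·*·*·*·*
****************
*···············*
**··············**
*·*·············*·*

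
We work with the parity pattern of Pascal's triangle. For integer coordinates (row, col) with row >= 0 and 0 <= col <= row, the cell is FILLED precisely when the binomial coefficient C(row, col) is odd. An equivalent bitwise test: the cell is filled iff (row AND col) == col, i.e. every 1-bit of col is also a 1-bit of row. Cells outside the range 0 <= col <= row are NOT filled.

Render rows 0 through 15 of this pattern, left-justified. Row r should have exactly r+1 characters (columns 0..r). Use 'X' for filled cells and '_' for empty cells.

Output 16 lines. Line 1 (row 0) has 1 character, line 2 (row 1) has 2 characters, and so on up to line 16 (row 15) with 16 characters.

Answer: X
XX
X_X
XXXX
X___X
XX__XX
X_X_X_X
XXXXXXXX
X_______X
XX______XX
X_X_____X_X
XXXX____XXXX
X___X___X___X
XX__XX__XX__XX
X_X_X_X_X_X_X_X
XXXXXXXXXXXXXXXX

Derivation:
r0=0: X
r1=1: XX
r2=10: X_X
r3=11: XXXX
r4=100: X___X
r5=101: XX__XX
r6=110: X_X_X_X
r7=111: XXXXXXXX
r8=1000: X_______X
r9=1001: XX______XX
r10=1010: X_X_____X_X
r11=1011: XXXX____XXXX
r12=1100: X___X___X___X
r13=1101: XX__XX__XX__XX
r14=1110: X_X_X_X_X_X_X_X
r15=1111: XXXXXXXXXXXXXXXX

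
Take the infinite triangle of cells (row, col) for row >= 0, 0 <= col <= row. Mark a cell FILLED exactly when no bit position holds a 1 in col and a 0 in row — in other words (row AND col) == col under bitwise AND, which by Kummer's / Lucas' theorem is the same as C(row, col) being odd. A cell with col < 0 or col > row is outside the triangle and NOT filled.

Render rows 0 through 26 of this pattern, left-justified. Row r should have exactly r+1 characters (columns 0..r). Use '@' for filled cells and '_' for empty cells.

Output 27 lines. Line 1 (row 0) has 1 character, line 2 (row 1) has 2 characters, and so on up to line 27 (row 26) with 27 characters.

Answer: @
@@
@_@
@@@@
@___@
@@__@@
@_@_@_@
@@@@@@@@
@_______@
@@______@@
@_@_____@_@
@@@@____@@@@
@___@___@___@
@@__@@__@@__@@
@_@_@_@_@_@_@_@
@@@@@@@@@@@@@@@@
@_______________@
@@______________@@
@_@_____________@_@
@@@@____________@@@@
@___@___________@___@
@@__@@__________@@__@@
@_@_@_@_________@_@_@_@
@@@@@@@@________@@@@@@@@
@_______@_______@_______@
@@______@@______@@______@@
@_@_____@_@_____@_@_____@_@

Derivation:
r0=0: @
r1=1: @@
r2=10: @_@
r3=11: @@@@
r4=100: @___@
r5=101: @@__@@
r6=110: @_@_@_@
r7=111: @@@@@@@@
r8=1000: @_______@
r9=1001: @@______@@
r10=1010: @_@_____@_@
r11=1011: @@@@____@@@@
r12=1100: @___@___@___@
r13=1101: @@__@@__@@__@@
r14=1110: @_@_@_@_@_@_@_@
r15=1111: @@@@@@@@@@@@@@@@
r16=10000: @_______________@
r17=10001: @@______________@@
r18=10010: @_@_____________@_@
r19=10011: @@@@____________@@@@
r20=10100: @___@___________@___@
r21=10101: @@__@@__________@@__@@
r22=10110: @_@_@_@_________@_@_@_@
r23=10111: @@@@@@@@________@@@@@@@@
r24=11000: @_______@_______@_______@
r25=11001: @@______@@______@@______@@
r26=11010: @_@_____@_@_____@_@_____@_@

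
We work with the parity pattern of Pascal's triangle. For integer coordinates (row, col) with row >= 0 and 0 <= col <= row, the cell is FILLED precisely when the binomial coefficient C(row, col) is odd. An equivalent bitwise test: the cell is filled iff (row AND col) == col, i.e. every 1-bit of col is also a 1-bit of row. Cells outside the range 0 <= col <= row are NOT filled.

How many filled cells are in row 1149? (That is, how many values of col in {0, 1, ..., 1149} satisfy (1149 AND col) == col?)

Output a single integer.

1149 in binary = 10001111101
popcount(1149) = number of 1-bits in 10001111101 = 7
A col c satisfies (1149 AND c) == c iff every set bit of c is also set in 1149; each of the 7 set bits of 1149 can independently be on or off in c.
count = 2^7 = 128

Answer: 128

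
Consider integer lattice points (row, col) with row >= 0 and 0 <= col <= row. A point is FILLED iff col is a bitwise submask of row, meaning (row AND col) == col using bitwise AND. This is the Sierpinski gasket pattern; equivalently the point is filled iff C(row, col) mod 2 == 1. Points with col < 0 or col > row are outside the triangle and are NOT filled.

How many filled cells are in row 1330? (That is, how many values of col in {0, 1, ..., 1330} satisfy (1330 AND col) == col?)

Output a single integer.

1330 in binary = 10100110010
popcount(1330) = number of 1-bits in 10100110010 = 5
A col c satisfies (1330 AND c) == c iff every set bit of c is also set in 1330; each of the 5 set bits of 1330 can independently be on or off in c.
count = 2^5 = 32

Answer: 32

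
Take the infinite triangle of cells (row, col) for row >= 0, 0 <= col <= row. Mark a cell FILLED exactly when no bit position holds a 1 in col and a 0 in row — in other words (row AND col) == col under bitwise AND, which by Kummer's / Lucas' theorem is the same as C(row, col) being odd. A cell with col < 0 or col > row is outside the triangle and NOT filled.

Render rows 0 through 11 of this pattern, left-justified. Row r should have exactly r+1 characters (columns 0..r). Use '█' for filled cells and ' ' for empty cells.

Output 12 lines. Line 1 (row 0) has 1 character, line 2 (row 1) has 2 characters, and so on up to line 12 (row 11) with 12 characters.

Answer: █
██
█ █
████
█   █
██  ██
█ █ █ █
████████
█       █
██      ██
█ █     █ █
████    ████

Derivation:
r0=0: █
r1=1: ██
r2=10: █ █
r3=11: ████
r4=100: █   █
r5=101: ██  ██
r6=110: █ █ █ █
r7=111: ████████
r8=1000: █       █
r9=1001: ██      ██
r10=1010: █ █     █ █
r11=1011: ████    ████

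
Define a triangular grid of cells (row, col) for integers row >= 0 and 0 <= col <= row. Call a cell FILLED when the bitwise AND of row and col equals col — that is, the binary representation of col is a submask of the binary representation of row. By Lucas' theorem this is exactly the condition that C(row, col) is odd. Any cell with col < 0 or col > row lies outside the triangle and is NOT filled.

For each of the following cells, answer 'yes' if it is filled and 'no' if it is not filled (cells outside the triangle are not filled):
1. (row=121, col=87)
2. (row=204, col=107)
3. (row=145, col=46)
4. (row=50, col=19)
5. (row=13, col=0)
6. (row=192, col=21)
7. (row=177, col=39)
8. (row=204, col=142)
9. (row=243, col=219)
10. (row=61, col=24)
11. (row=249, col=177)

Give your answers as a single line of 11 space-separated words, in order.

(121,87): row=0b1111001, col=0b1010111, row AND col = 0b1010001 = 81; 81 != 87 -> empty
(204,107): row=0b11001100, col=0b1101011, row AND col = 0b1001000 = 72; 72 != 107 -> empty
(145,46): row=0b10010001, col=0b101110, row AND col = 0b0 = 0; 0 != 46 -> empty
(50,19): row=0b110010, col=0b10011, row AND col = 0b10010 = 18; 18 != 19 -> empty
(13,0): row=0b1101, col=0b0, row AND col = 0b0 = 0; 0 == 0 -> filled
(192,21): row=0b11000000, col=0b10101, row AND col = 0b0 = 0; 0 != 21 -> empty
(177,39): row=0b10110001, col=0b100111, row AND col = 0b100001 = 33; 33 != 39 -> empty
(204,142): row=0b11001100, col=0b10001110, row AND col = 0b10001100 = 140; 140 != 142 -> empty
(243,219): row=0b11110011, col=0b11011011, row AND col = 0b11010011 = 211; 211 != 219 -> empty
(61,24): row=0b111101, col=0b11000, row AND col = 0b11000 = 24; 24 == 24 -> filled
(249,177): row=0b11111001, col=0b10110001, row AND col = 0b10110001 = 177; 177 == 177 -> filled

Answer: no no no no yes no no no no yes yes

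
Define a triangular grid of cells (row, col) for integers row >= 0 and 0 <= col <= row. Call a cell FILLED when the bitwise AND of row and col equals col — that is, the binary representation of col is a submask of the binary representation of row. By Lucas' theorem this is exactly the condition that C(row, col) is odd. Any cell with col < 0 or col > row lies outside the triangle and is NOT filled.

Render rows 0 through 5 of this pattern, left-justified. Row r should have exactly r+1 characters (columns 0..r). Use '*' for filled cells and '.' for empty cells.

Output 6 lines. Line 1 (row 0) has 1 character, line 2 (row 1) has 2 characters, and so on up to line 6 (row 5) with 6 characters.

Answer: *
**
*.*
****
*...*
**..**

Derivation:
r0=0: *
r1=1: **
r2=10: *.*
r3=11: ****
r4=100: *...*
r5=101: **..**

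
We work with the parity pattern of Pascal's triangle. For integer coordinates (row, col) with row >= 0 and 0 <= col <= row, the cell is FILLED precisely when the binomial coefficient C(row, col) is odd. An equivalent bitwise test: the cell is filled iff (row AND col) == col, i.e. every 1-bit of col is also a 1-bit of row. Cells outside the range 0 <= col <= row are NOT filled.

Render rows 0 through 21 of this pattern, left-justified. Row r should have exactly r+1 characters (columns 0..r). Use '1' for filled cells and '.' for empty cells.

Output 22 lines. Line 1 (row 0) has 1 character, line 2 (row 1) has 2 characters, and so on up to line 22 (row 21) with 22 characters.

r0=0: 1
r1=1: 11
r2=10: 1.1
r3=11: 1111
r4=100: 1...1
r5=101: 11..11
r6=110: 1.1.1.1
r7=111: 11111111
r8=1000: 1.......1
r9=1001: 11......11
r10=1010: 1.1.....1.1
r11=1011: 1111....1111
r12=1100: 1...1...1...1
r13=1101: 11..11..11..11
r14=1110: 1.1.1.1.1.1.1.1
r15=1111: 1111111111111111
r16=10000: 1...............1
r17=10001: 11..............11
r18=10010: 1.1.............1.1
r19=10011: 1111............1111
r20=10100: 1...1...........1...1
r21=10101: 11..11..........11..11

Answer: 1
11
1.1
1111
1...1
11..11
1.1.1.1
11111111
1.......1
11......11
1.1.....1.1
1111....1111
1...1...1...1
11..11..11..11
1.1.1.1.1.1.1.1
1111111111111111
1...............1
11..............11
1.1.............1.1
1111............1111
1...1...........1...1
11..11..........11..11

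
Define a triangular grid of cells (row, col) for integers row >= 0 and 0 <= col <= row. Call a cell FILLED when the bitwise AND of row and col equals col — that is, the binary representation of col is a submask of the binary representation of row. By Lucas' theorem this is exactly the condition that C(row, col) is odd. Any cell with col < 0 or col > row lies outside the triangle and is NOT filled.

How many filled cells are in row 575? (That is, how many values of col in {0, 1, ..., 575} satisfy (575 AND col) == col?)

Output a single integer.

575 in binary = 1000111111
popcount(575) = number of 1-bits in 1000111111 = 7
A col c satisfies (575 AND c) == c iff every set bit of c is also set in 575; each of the 7 set bits of 575 can independently be on or off in c.
count = 2^7 = 128

Answer: 128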